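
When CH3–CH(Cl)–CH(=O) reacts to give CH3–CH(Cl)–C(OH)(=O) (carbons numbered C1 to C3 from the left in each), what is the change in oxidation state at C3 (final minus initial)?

+2

Before: C3 has 1 bond to C, 1 bond to H, 2 bonds to O → oxidation state +1.
After: C3 has 1 bond to C, 3 bonds to O → oxidation state +3.
Δ = +3 − (+1) = +2, so this is an oxidation at C3.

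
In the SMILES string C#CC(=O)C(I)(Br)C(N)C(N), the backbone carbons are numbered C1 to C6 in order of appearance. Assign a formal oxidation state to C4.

C4 has one bond to C (0), one bond to C (0), one bond to I (+1), one bond to Br (+1).
Oxidation state = 0 + 0 + 1 + 1 = +2.

+2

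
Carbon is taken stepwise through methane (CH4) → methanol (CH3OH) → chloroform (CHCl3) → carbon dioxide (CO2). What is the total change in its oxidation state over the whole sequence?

+8

Carbon oxidation states along the series — methane: -4, methanol: -2, chloroform: +2, carbon dioxide: +4.
Net change = +4 − (-4) = +8.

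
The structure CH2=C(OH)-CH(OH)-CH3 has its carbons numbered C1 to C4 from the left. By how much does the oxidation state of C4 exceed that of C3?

C4: 1C, 3H → 0 − 3 = -3
C3: 2C, 1H, 1O → 0 − 1 + 1 = 0
Difference: -3 − (0) = -3.

-3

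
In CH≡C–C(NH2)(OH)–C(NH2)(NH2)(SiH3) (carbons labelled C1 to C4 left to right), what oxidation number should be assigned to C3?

C3 has one bond to C (0), one bond to C (0), one bond to N (+1), one bond to O (+1).
Oxidation state = 0 + 0 + 1 + 1 = +2.

+2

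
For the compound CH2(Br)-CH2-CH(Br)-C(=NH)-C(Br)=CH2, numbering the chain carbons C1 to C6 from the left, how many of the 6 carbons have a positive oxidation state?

2

Bonds to more-electronegative neighbours contribute +1 each, bonds to H or metals contribute −1 each, and C–C bonds contribute 0. Tallying each carbon:
C1: 1C, 2H, 1Br → 0 − 2 + 1 = -1
C2: 2C, 2H → 0 − 2 = -2
C3: 2C, 1H, 1Br → 0 − 1 + 1 = 0
C4: 2C, 2N → 0 + 2 = +2
C5: 3C, 1Br → 0 + 1 = +1
C6: 2C, 2H → 0 − 2 = -2
2 carbons (C4, C5) meet the condition.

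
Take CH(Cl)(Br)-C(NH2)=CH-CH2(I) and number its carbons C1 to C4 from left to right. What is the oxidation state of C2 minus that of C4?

+2

C2: 3C, 1N → 0 + 1 = +1
C4: 1C, 2H, 1I → 0 − 2 + 1 = -1
Difference: +1 − (-1) = +2.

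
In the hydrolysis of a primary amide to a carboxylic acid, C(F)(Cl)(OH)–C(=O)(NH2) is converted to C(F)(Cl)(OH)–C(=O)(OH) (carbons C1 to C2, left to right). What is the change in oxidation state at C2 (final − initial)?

Before: C2 has 1 bond to C, 2 bonds to O, 1 bond to N → oxidation state +3.
After: C2 has 1 bond to C, 3 bonds to O → oxidation state +3.
Δ = +3 − (+3) = 0, so no net redox change at C2.

0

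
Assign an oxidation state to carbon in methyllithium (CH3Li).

Assign +1 per bond to O/N/halogen, −1 per bond to H or an electropositive element, and 0 per bond to carbon.
The carbon has one bond to H (-1), one bond to H (-1), one bond to H (-1), one bond to Li (-1).
Oxidation state = -1 − 1 − 1 − 1 = -4.

-4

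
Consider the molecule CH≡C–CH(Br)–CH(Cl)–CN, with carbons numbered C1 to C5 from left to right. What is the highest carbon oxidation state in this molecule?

Tallying each carbon's bonds:
C1: 3C, 1H → 0 − 1 = -1
C2: 4C → 0 = 0
C3: 2C, 1H, 1Br → 0 − 1 + 1 = 0
C4: 2C, 1H, 1Cl → 0 − 1 + 1 = 0
C5: 1C, 3N → 0 + 3 = +3
The highest value is +3.

+3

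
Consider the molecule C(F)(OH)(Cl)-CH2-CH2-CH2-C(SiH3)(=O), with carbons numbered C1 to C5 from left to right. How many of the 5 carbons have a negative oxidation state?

Tallying each carbon's bonds:
C1: 1C, 1O, 1F, 1Cl → 0 + 1 + 1 + 1 = +3
C2: 2C, 2H → 0 − 2 = -2
C3: 2C, 2H → 0 − 2 = -2
C4: 2C, 2H → 0 − 2 = -2
C5: 1C, 2O, 1Si → 0 + 2 − 1 = +1
3 carbons (C2, C3, C4) meet the condition.

3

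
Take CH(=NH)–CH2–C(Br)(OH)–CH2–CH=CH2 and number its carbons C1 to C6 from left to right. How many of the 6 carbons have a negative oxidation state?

Tallying each carbon's bonds:
C1: 1C, 1H, 2N → 0 − 1 + 2 = +1
C2: 2C, 2H → 0 − 2 = -2
C3: 2C, 1O, 1Br → 0 + 1 + 1 = +2
C4: 2C, 2H → 0 − 2 = -2
C5: 3C, 1H → 0 − 1 = -1
C6: 2C, 2H → 0 − 2 = -2
4 carbons (C2, C4, C5, C6) meet the condition.

4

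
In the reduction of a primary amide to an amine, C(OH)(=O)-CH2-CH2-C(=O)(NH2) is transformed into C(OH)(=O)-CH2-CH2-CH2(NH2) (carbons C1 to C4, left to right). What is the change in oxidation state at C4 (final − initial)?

-4

Before: C4 has 1 bond to C, 2 bonds to O, 1 bond to N → oxidation state +3.
After: C4 has 1 bond to C, 2 bonds to H, 1 bond to N → oxidation state -1.
Δ = -1 − (+3) = -4, so this is a reduction at C4.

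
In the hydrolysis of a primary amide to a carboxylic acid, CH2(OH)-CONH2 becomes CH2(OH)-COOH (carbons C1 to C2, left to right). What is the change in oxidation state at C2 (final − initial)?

0

Before: C2 has 1 bond to C, 2 bonds to O, 1 bond to N → oxidation state +3.
After: C2 has 1 bond to C, 3 bonds to O → oxidation state +3.
Δ = +3 − (+3) = 0, so no net redox change at C2.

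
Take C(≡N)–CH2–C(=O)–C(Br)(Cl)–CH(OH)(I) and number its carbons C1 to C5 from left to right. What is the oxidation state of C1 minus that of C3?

C1: 1C, 3N → 0 + 3 = +3
C3: 2C, 2O → 0 + 2 = +2
Difference: +3 − (+2) = +1.

+1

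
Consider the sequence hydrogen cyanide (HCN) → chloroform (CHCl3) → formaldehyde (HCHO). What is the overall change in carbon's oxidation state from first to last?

-2

Carbon oxidation states along the series — hydrogen cyanide: +2, chloroform: +2, formaldehyde: 0.
Net change = 0 − (+2) = -2.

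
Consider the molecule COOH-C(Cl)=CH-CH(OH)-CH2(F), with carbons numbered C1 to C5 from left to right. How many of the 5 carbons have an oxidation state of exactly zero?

1

Each bond to a more electronegative atom (O, N, halogen) counts +1, each bond to a less electronegative atom (H, metal, B, Si) counts −1, and each C–C bond counts 0. Tallying each carbon:
C1: 1C, 3O → 0 + 3 = +3
C2: 3C, 1Cl → 0 + 1 = +1
C3: 3C, 1H → 0 − 1 = -1
C4: 2C, 1H, 1O → 0 − 1 + 1 = 0
C5: 1C, 2H, 1F → 0 − 2 + 1 = -1
1 carbon (C4) meets the condition.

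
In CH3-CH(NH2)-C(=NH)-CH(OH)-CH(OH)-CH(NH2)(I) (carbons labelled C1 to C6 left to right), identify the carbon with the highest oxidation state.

Bonds to more-electronegative neighbours contribute +1 each, bonds to H or metals contribute −1 each, and C–C bonds contribute 0. Tallying each carbon:
C1: 1C, 3H → 0 − 3 = -3
C2: 2C, 1H, 1N → 0 − 1 + 1 = 0
C3: 2C, 2N → 0 + 2 = +2
C4: 2C, 1H, 1O → 0 − 1 + 1 = 0
C5: 2C, 1H, 1O → 0 − 1 + 1 = 0
C6: 1C, 1H, 1N, 1I → 0 − 1 + 1 + 1 = +1
The most oxidised carbon is C3 at +2.

C3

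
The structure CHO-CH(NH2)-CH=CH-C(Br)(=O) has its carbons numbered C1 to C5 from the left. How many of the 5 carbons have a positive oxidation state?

Each bond to a more electronegative atom (O, N, halogen) counts +1, each bond to a less electronegative atom (H, metal, B, Si) counts −1, and each C–C bond counts 0. Tallying each carbon:
C1: 1C, 1H, 2O → 0 − 1 + 2 = +1
C2: 2C, 1H, 1N → 0 − 1 + 1 = 0
C3: 3C, 1H → 0 − 1 = -1
C4: 3C, 1H → 0 − 1 = -1
C5: 1C, 2O, 1Br → 0 + 2 + 1 = +3
2 carbons (C1, C5) meet the condition.

2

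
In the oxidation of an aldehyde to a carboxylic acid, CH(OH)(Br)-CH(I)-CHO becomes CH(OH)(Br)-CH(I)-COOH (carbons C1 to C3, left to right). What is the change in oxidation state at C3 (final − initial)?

+2

Before: C3 has 1 bond to C, 1 bond to H, 2 bonds to O → oxidation state +1.
After: C3 has 1 bond to C, 3 bonds to O → oxidation state +3.
Δ = +3 − (+1) = +2, so this is an oxidation at C3.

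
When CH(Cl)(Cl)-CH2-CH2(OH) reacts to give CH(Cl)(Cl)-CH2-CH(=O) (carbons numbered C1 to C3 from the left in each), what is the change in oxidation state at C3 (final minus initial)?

Before: C3 has 1 bond to C, 2 bonds to H, 1 bond to O → oxidation state -1.
After: C3 has 1 bond to C, 1 bond to H, 2 bonds to O → oxidation state +1.
Δ = +1 − (-1) = +2, so this is an oxidation at C3.

+2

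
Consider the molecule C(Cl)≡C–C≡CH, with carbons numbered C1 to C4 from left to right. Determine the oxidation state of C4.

-1

C4 has a triple bond to C (3×0 = 0), one bond to H (-1).
Oxidation state = 0 − 1 = -1.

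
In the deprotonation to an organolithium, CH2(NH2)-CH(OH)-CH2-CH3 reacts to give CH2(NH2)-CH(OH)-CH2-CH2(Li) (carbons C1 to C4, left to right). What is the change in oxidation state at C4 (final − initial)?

0

Before: C4 has 1 bond to C, 3 bonds to H → oxidation state -3.
After: C4 has 1 bond to C, 2 bonds to H, 1 bond to Li → oxidation state -3.
Δ = -3 − (-3) = 0, so no net redox change at C4.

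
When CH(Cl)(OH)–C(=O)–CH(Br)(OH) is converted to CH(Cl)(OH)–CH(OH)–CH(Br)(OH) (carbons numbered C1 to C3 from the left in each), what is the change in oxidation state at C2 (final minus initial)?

-2

Before: C2 has 2 bonds to C, 2 bonds to O → oxidation state +2.
After: C2 has 2 bonds to C, 1 bond to H, 1 bond to O → oxidation state 0.
Δ = 0 − (+2) = -2, so this is a reduction at C2.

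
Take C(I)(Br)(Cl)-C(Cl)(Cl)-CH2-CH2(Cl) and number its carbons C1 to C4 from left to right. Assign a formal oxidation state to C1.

+3

Bonds to more-electronegative neighbours contribute +1 each, bonds to H or metals contribute −1 each, and C–C bonds contribute 0.
C1 has one bond to C (0), one bond to I (+1), one bond to Br (+1), one bond to Cl (+1).
Oxidation state = 0 + 1 + 1 + 1 = +3.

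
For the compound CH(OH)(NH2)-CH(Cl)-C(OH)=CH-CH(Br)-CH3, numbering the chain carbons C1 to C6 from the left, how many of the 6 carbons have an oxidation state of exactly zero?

2

Tallying each carbon's bonds:
C1: 1C, 1H, 1O, 1N → 0 − 1 + 1 + 1 = +1
C2: 2C, 1H, 1Cl → 0 − 1 + 1 = 0
C3: 3C, 1O → 0 + 1 = +1
C4: 3C, 1H → 0 − 1 = -1
C5: 2C, 1H, 1Br → 0 − 1 + 1 = 0
C6: 1C, 3H → 0 − 3 = -3
2 carbons (C2, C5) meet the condition.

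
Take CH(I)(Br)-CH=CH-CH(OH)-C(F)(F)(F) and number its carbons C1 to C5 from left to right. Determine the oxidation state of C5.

Count +1 for every bond to an atom more electronegative than carbon and −1 for every bond to one less electronegative; C–C bonds are 0.
C5 has one bond to C (0), one bond to F (+1), one bond to F (+1), one bond to F (+1).
Oxidation state = 0 + 1 + 1 + 1 = +3.

+3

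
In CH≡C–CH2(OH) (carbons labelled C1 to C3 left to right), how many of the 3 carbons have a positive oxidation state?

0

Count +1 for every bond to an atom more electronegative than carbon and −1 for every bond to one less electronegative; C–C bonds are 0. Tallying each carbon:
C1: 3C, 1H → 0 − 1 = -1
C2: 4C → 0 = 0
C3: 1C, 2H, 1O → 0 − 2 + 1 = -1
0 carbons meet the condition.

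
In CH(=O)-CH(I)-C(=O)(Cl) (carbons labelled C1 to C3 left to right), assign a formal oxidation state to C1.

+1

C1 has one bond to C (0), a double bond to O (2×+1 = +2), one bond to H (-1).
Oxidation state = 0 + 2 − 1 = +1.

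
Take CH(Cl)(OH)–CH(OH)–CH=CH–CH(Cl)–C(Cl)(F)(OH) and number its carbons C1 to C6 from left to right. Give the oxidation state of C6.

+3

Assign +1 per bond to O/N/halogen, −1 per bond to H or an electropositive element, and 0 per bond to carbon.
C6 has one bond to C (0), one bond to Cl (+1), one bond to F (+1), one bond to O (+1).
Oxidation state = 0 + 1 + 1 + 1 = +3.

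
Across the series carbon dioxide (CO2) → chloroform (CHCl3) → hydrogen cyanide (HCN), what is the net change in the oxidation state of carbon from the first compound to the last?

Carbon oxidation states along the series — carbon dioxide: +4, chloroform: +2, hydrogen cyanide: +2.
Net change = +2 − (+4) = -2.

-2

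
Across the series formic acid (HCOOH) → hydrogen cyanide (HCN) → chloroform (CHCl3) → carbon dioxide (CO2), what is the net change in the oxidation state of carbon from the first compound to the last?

Carbon oxidation states along the series — formic acid: +2, hydrogen cyanide: +2, chloroform: +2, carbon dioxide: +4.
Net change = +4 − (+2) = +2.

+2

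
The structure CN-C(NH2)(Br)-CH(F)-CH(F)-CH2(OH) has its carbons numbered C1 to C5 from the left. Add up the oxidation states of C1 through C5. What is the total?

+4

Assign +1 per bond to O/N/halogen, −1 per bond to H or an electropositive element, and 0 per bond to carbon. Tallying each carbon:
C1: 1C, 3N → 0 + 3 = +3
C2: 2C, 1N, 1Br → 0 + 1 + 1 = +2
C3: 2C, 1H, 1F → 0 − 1 + 1 = 0
C4: 2C, 1H, 1F → 0 − 1 + 1 = 0
C5: 1C, 2H, 1O → 0 − 2 + 1 = -1
Sum = +3 + 2 + 0 + 0 − 1 = +4.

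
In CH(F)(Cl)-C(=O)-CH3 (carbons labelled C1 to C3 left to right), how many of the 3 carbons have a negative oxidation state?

Assign +1 per bond to O/N/halogen, −1 per bond to H or an electropositive element, and 0 per bond to carbon. Tallying each carbon:
C1: 1C, 1H, 1F, 1Cl → 0 − 1 + 1 + 1 = +1
C2: 2C, 2O → 0 + 2 = +2
C3: 1C, 3H → 0 − 3 = -3
1 carbon (C3) meets the condition.

1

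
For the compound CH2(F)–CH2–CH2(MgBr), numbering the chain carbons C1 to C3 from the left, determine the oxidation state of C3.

Bonds to more-electronegative neighbours contribute +1 each, bonds to H or metals contribute −1 each, and C–C bonds contribute 0.
C3 has one bond to C (0), one bond to H (-1), one bond to Mg (-1), one bond to H (-1).
Oxidation state = 0 − 1 − 1 − 1 = -3.

-3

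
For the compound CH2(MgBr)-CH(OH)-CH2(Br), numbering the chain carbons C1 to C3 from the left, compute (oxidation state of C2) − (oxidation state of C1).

C2: 2C, 1H, 1O → 0 − 1 + 1 = 0
C1: 1C, 2H, 1Mg → 0 − 2 − 1 = -3
Difference: 0 − (-3) = +3.

+3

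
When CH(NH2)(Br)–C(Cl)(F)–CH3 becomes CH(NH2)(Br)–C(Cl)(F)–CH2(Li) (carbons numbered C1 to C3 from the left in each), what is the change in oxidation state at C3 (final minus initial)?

Before: C3 has 1 bond to C, 3 bonds to H → oxidation state -3.
After: C3 has 1 bond to C, 2 bonds to H, 1 bond to Li → oxidation state -3.
Δ = -3 − (-3) = 0, so no net redox change at C3.

0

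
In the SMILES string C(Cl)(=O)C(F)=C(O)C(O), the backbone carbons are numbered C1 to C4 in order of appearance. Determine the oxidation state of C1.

C1 has one bond to C (0), one bond to Cl (+1), a double bond to O (2×+1 = +2).
Oxidation state = 0 + 1 + 2 = +3.

+3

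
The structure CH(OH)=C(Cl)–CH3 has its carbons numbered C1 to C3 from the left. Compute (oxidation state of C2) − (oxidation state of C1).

C2: 3C, 1Cl → 0 + 1 = +1
C1: 2C, 1H, 1O → 0 − 1 + 1 = 0
Difference: +1 − (0) = +1.

+1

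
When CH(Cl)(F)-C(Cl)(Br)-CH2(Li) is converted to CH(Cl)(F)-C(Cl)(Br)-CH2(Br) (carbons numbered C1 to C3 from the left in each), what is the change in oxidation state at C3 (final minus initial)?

Before: C3 has 1 bond to C, 2 bonds to H, 1 bond to Li → oxidation state -3.
After: C3 has 1 bond to C, 2 bonds to H, 1 bond to Br → oxidation state -1.
Δ = -1 − (-3) = +2, so this is an oxidation at C3.

+2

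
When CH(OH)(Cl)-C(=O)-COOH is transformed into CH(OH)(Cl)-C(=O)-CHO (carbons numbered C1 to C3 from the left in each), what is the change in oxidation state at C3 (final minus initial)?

Before: C3 has 1 bond to C, 3 bonds to O → oxidation state +3.
After: C3 has 1 bond to C, 1 bond to H, 2 bonds to O → oxidation state +1.
Δ = +1 − (+3) = -2, so this is a reduction at C3.

-2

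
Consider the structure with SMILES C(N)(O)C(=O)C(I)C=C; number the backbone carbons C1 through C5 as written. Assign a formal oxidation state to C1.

Count +1 for every bond to an atom more electronegative than carbon and −1 for every bond to one less electronegative; C–C bonds are 0.
C1 has one bond to C (0), one bond to N (+1), one bond to O (+1), one bond to H (-1).
Oxidation state = 0 + 1 + 1 − 1 = +1.

+1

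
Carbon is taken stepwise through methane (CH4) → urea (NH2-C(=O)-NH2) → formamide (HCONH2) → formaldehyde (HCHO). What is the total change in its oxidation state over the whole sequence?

+4

Carbon oxidation states along the series — methane: -4, urea: +4, formamide: +2, formaldehyde: 0.
Net change = 0 − (-4) = +4.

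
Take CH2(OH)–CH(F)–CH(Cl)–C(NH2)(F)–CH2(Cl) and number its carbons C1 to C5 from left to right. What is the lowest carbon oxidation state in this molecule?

-1

Tallying each carbon's bonds:
C1: 1C, 2H, 1O → 0 − 2 + 1 = -1
C2: 2C, 1H, 1F → 0 − 1 + 1 = 0
C3: 2C, 1H, 1Cl → 0 − 1 + 1 = 0
C4: 2C, 1N, 1F → 0 + 1 + 1 = +2
C5: 1C, 2H, 1Cl → 0 − 2 + 1 = -1
The lowest value is -1.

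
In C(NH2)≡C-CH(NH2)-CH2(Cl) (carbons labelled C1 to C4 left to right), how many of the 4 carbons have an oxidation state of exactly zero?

2

Tallying each carbon's bonds:
C1: 3C, 1N → 0 + 1 = +1
C2: 4C → 0 = 0
C3: 2C, 1H, 1N → 0 − 1 + 1 = 0
C4: 1C, 2H, 1Cl → 0 − 2 + 1 = -1
2 carbons (C2, C3) meet the condition.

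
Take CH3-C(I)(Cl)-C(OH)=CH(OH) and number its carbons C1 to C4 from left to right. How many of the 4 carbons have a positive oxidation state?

Each bond to a more electronegative atom (O, N, halogen) counts +1, each bond to a less electronegative atom (H, metal, B, Si) counts −1, and each C–C bond counts 0. Tallying each carbon:
C1: 1C, 3H → 0 − 3 = -3
C2: 2C, 1Cl, 1I → 0 + 1 + 1 = +2
C3: 3C, 1O → 0 + 1 = +1
C4: 2C, 1H, 1O → 0 − 1 + 1 = 0
2 carbons (C2, C3) meet the condition.

2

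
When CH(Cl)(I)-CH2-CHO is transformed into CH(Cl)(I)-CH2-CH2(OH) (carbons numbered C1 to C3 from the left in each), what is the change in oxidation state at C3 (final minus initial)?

-2

Before: C3 has 1 bond to C, 1 bond to H, 2 bonds to O → oxidation state +1.
After: C3 has 1 bond to C, 2 bonds to H, 1 bond to O → oxidation state -1.
Δ = -1 − (+1) = -2, so this is a reduction at C3.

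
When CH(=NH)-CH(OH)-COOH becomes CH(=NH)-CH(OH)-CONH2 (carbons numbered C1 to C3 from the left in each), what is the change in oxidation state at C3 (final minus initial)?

Before: C3 has 1 bond to C, 3 bonds to O → oxidation state +3.
After: C3 has 1 bond to C, 2 bonds to O, 1 bond to N → oxidation state +3.
Δ = +3 − (+3) = 0, so no net redox change at C3.

0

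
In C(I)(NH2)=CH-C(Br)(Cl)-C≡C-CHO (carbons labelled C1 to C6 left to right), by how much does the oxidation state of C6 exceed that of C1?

-1

C6: 1C, 1H, 2O → 0 − 1 + 2 = +1
C1: 2C, 1N, 1I → 0 + 1 + 1 = +2
Difference: +1 − (+2) = -1.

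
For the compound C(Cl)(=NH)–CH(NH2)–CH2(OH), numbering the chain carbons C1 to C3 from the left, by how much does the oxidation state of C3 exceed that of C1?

C3: 1C, 2H, 1O → 0 − 2 + 1 = -1
C1: 1C, 2N, 1Cl → 0 + 2 + 1 = +3
Difference: -1 − (+3) = -4.

-4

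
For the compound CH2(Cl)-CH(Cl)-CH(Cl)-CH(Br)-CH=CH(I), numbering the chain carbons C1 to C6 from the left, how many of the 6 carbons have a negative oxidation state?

2

Each bond to a more electronegative atom (O, N, halogen) counts +1, each bond to a less electronegative atom (H, metal, B, Si) counts −1, and each C–C bond counts 0. Tallying each carbon:
C1: 1C, 2H, 1Cl → 0 − 2 + 1 = -1
C2: 2C, 1H, 1Cl → 0 − 1 + 1 = 0
C3: 2C, 1H, 1Cl → 0 − 1 + 1 = 0
C4: 2C, 1H, 1Br → 0 − 1 + 1 = 0
C5: 3C, 1H → 0 − 1 = -1
C6: 2C, 1H, 1I → 0 − 1 + 1 = 0
2 carbons (C1, C5) meet the condition.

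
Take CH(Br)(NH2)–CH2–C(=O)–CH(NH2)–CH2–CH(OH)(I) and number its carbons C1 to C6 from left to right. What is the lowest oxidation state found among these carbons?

-2

Tallying each carbon's bonds:
C1: 1C, 1H, 1N, 1Br → 0 − 1 + 1 + 1 = +1
C2: 2C, 2H → 0 − 2 = -2
C3: 2C, 2O → 0 + 2 = +2
C4: 2C, 1H, 1N → 0 − 1 + 1 = 0
C5: 2C, 2H → 0 − 2 = -2
C6: 1C, 1H, 1O, 1I → 0 − 1 + 1 + 1 = +1
The lowest value is -2.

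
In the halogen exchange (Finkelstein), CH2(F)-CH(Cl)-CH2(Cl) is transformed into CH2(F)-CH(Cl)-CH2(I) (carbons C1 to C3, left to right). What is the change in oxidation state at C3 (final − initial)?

Before: C3 has 1 bond to C, 2 bonds to H, 1 bond to Cl → oxidation state -1.
After: C3 has 1 bond to C, 2 bonds to H, 1 bond to I → oxidation state -1.
Δ = -1 − (-1) = 0, so no net redox change at C3.

0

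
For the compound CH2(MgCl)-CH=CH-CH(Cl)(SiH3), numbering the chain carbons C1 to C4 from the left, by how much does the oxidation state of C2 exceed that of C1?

C2: 3C, 1H → 0 − 1 = -1
C1: 1C, 2H, 1Mg → 0 − 2 − 1 = -3
Difference: -1 − (-3) = +2.

+2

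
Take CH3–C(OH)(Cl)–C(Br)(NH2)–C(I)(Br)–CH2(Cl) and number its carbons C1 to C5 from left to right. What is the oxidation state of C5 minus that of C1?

+2

C5: 1C, 2H, 1Cl → 0 − 2 + 1 = -1
C1: 1C, 3H → 0 − 3 = -3
Difference: -1 − (-3) = +2.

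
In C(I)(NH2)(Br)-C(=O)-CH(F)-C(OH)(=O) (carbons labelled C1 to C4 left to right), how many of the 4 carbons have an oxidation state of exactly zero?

Tallying each carbon's bonds:
C1: 1C, 1N, 1Br, 1I → 0 + 1 + 1 + 1 = +3
C2: 2C, 2O → 0 + 2 = +2
C3: 2C, 1H, 1F → 0 − 1 + 1 = 0
C4: 1C, 3O → 0 + 3 = +3
1 carbon (C3) meets the condition.

1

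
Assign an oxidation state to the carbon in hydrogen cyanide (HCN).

Each bond to a more electronegative atom (O, N, halogen) counts +1, each bond to a less electronegative atom (H, metal, B, Si) counts −1, and each C–C bond counts 0.
The carbon has one bond to H (-1), a triple bond to N (3×+1 = +3).
Oxidation state = -1 + 3 = +2.

+2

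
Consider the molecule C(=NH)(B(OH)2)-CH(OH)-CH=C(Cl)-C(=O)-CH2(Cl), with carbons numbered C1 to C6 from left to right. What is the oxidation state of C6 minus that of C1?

-2

C6: 1C, 2H, 1Cl → 0 − 2 + 1 = -1
C1: 1C, 2N, 1B → 0 + 2 − 1 = +1
Difference: -1 − (+1) = -2.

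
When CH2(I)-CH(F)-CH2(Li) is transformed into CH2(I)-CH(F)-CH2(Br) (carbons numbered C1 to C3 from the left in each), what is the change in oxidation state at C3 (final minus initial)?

+2

Before: C3 has 1 bond to C, 2 bonds to H, 1 bond to Li → oxidation state -3.
After: C3 has 1 bond to C, 2 bonds to H, 1 bond to Br → oxidation state -1.
Δ = -1 − (-3) = +2, so this is an oxidation at C3.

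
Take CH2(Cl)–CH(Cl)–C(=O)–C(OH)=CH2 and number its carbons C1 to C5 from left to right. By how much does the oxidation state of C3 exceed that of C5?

C3: 2C, 2O → 0 + 2 = +2
C5: 2C, 2H → 0 − 2 = -2
Difference: +2 − (-2) = +4.

+4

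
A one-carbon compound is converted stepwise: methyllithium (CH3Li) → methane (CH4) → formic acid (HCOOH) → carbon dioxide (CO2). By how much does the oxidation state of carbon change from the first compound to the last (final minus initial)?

+8

Carbon oxidation states along the series — methyllithium: -4, methane: -4, formic acid: +2, carbon dioxide: +4.
Net change = +4 − (-4) = +8.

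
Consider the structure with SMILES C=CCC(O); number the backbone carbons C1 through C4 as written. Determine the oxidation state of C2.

Each bond to a more electronegative atom (O, N, halogen) counts +1, each bond to a less electronegative atom (H, metal, B, Si) counts −1, and each C–C bond counts 0.
C2 has a double bond to C (2×0 = 0), one bond to C (0), one bond to H (-1).
Oxidation state = 0 + 0 − 1 = -1.

-1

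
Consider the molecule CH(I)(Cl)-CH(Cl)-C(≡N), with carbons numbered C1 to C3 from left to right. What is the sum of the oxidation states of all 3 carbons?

+4

Tallying each carbon's bonds:
C1: 1C, 1H, 1Cl, 1I → 0 − 1 + 1 + 1 = +1
C2: 2C, 1H, 1Cl → 0 − 1 + 1 = 0
C3: 1C, 3N → 0 + 3 = +3
Sum = +1 + 0 + 3 = +4.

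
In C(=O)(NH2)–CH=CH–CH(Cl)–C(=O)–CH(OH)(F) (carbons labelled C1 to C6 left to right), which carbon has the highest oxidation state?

C1

Tallying each carbon's bonds:
C1: 1C, 2O, 1N → 0 + 2 + 1 = +3
C2: 3C, 1H → 0 − 1 = -1
C3: 3C, 1H → 0 − 1 = -1
C4: 2C, 1H, 1Cl → 0 − 1 + 1 = 0
C5: 2C, 2O → 0 + 2 = +2
C6: 1C, 1H, 1O, 1F → 0 − 1 + 1 + 1 = +1
The most oxidised carbon is C1 at +3.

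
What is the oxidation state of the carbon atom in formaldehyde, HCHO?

The carbon has one bond to H (-1), one bond to H (-1), a double bond to O (2×+1 = +2).
Oxidation state = -1 − 1 + 2 = 0.

0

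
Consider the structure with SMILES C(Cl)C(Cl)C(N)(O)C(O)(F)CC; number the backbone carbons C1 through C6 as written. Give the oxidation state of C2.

0

C2 has one bond to C (0), one bond to C (0), one bond to Cl (+1), one bond to H (-1).
Oxidation state = 0 + 0 + 1 − 1 = 0.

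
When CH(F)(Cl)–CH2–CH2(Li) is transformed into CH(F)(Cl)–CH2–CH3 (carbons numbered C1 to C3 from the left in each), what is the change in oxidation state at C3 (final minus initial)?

Before: C3 has 1 bond to C, 2 bonds to H, 1 bond to Li → oxidation state -3.
After: C3 has 1 bond to C, 3 bonds to H → oxidation state -3.
Δ = -3 − (-3) = 0, so no net redox change at C3.

0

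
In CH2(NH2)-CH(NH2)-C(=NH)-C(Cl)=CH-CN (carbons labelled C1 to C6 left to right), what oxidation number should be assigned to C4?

+1

C4 has one bond to C (0), a double bond to C (2×0 = 0), one bond to Cl (+1).
Oxidation state = 0 + 0 + 1 = +1.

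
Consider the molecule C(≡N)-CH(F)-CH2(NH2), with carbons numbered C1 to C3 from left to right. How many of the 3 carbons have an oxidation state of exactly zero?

1

Tallying each carbon's bonds:
C1: 1C, 3N → 0 + 3 = +3
C2: 2C, 1H, 1F → 0 − 1 + 1 = 0
C3: 1C, 2H, 1N → 0 − 2 + 1 = -1
1 carbon (C2) meets the condition.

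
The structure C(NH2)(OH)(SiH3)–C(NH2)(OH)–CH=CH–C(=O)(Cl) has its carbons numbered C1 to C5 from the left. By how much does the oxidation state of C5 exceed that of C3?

+4

C5: 1C, 2O, 1Cl → 0 + 2 + 1 = +3
C3: 3C, 1H → 0 − 1 = -1
Difference: +3 − (-1) = +4.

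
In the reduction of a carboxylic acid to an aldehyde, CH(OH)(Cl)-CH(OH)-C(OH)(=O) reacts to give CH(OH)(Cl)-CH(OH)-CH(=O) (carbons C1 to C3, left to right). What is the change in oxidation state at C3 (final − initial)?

Before: C3 has 1 bond to C, 3 bonds to O → oxidation state +3.
After: C3 has 1 bond to C, 1 bond to H, 2 bonds to O → oxidation state +1.
Δ = +1 − (+3) = -2, so this is a reduction at C3.

-2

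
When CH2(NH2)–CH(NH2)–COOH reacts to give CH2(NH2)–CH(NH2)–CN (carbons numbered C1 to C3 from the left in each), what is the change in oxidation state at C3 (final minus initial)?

0

Before: C3 has 1 bond to C, 3 bonds to O → oxidation state +3.
After: C3 has 1 bond to C, 3 bonds to N → oxidation state +3.
Δ = +3 − (+3) = 0, so no net redox change at C3.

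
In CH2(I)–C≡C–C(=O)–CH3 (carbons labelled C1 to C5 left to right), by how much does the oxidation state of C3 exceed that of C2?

C3: 4C → 0 = 0
C2: 4C → 0 = 0
Difference: 0 − (0) = 0.

0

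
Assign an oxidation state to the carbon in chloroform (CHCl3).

+2

The carbon has one bond to H (-1), one bond to Cl (+1), one bond to Cl (+1), one bond to Cl (+1).
Oxidation state = -1 + 1 + 1 + 1 = +2.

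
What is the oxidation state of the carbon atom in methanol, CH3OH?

Count +1 for every bond to an atom more electronegative than carbon and −1 for every bond to one less electronegative; C–C bonds are 0.
The carbon has one bond to H (-1), one bond to H (-1), one bond to H (-1), one bond to O (+1).
Oxidation state = -1 − 1 − 1 + 1 = -2.

-2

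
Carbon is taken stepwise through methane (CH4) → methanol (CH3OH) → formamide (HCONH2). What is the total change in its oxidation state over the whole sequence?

+6

Carbon oxidation states along the series — methane: -4, methanol: -2, formamide: +2.
Net change = +2 − (-4) = +6.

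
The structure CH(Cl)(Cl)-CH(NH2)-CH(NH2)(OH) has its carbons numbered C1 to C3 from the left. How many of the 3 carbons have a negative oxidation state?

0

Bonds to more-electronegative neighbours contribute +1 each, bonds to H or metals contribute −1 each, and C–C bonds contribute 0. Tallying each carbon:
C1: 1C, 1H, 2Cl → 0 − 1 + 2 = +1
C2: 2C, 1H, 1N → 0 − 1 + 1 = 0
C3: 1C, 1H, 1O, 1N → 0 − 1 + 1 + 1 = +1
0 carbons meet the condition.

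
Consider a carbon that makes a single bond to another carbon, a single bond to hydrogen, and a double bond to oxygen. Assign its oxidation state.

The carbon has one bond to C (0), one bond to H (-1), a double bond to O (2×+1 = +2).
Oxidation state = 0 − 1 + 2 = +1.

+1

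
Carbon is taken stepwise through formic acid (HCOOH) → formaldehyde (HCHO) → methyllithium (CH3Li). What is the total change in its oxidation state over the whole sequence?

Carbon oxidation states along the series — formic acid: +2, formaldehyde: 0, methyllithium: -4.
Net change = -4 − (+2) = -6.

-6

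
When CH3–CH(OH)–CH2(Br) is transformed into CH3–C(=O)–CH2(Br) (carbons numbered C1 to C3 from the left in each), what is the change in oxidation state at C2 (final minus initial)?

+2

Before: C2 has 2 bonds to C, 1 bond to H, 1 bond to O → oxidation state 0.
After: C2 has 2 bonds to C, 2 bonds to O → oxidation state +2.
Δ = +2 − (0) = +2, so this is an oxidation at C2.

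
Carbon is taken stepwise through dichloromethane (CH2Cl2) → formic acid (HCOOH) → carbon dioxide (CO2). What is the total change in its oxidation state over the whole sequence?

+4

Carbon oxidation states along the series — dichloromethane: 0, formic acid: +2, carbon dioxide: +4.
Net change = +4 − (0) = +4.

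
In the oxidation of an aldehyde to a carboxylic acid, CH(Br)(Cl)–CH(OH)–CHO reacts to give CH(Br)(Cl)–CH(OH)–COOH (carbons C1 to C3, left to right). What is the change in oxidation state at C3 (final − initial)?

Before: C3 has 1 bond to C, 1 bond to H, 2 bonds to O → oxidation state +1.
After: C3 has 1 bond to C, 3 bonds to O → oxidation state +3.
Δ = +3 − (+1) = +2, so this is an oxidation at C3.

+2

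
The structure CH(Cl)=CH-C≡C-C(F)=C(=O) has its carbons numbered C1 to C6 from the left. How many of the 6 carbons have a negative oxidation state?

Tallying each carbon's bonds:
C1: 2C, 1H, 1Cl → 0 − 1 + 1 = 0
C2: 3C, 1H → 0 − 1 = -1
C3: 4C → 0 = 0
C4: 4C → 0 = 0
C5: 3C, 1F → 0 + 1 = +1
C6: 2C, 2O → 0 + 2 = +2
1 carbon (C2) meets the condition.

1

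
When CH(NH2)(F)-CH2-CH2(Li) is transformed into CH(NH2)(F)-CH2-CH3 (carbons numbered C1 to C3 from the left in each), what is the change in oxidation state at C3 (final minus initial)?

0

Before: C3 has 1 bond to C, 2 bonds to H, 1 bond to Li → oxidation state -3.
After: C3 has 1 bond to C, 3 bonds to H → oxidation state -3.
Δ = -3 − (-3) = 0, so no net redox change at C3.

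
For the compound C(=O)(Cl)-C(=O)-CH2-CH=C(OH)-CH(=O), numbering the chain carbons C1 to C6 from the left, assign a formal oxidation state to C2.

+2

Bonds to more-electronegative neighbours contribute +1 each, bonds to H or metals contribute −1 each, and C–C bonds contribute 0.
C2 has one bond to C (0), one bond to C (0), a double bond to O (2×+1 = +2).
Oxidation state = 0 + 0 + 2 = +2.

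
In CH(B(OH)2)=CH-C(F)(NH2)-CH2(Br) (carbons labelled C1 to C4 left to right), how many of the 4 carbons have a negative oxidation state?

Count +1 for every bond to an atom more electronegative than carbon and −1 for every bond to one less electronegative; C–C bonds are 0. Tallying each carbon:
C1: 2C, 1H, 1B → 0 − 1 − 1 = -2
C2: 3C, 1H → 0 − 1 = -1
C3: 2C, 1N, 1F → 0 + 1 + 1 = +2
C4: 1C, 2H, 1Br → 0 − 2 + 1 = -1
3 carbons (C1, C2, C4) meet the condition.

3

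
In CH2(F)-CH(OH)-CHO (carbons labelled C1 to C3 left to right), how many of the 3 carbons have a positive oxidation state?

1

Tallying each carbon's bonds:
C1: 1C, 2H, 1F → 0 − 2 + 1 = -1
C2: 2C, 1H, 1O → 0 − 1 + 1 = 0
C3: 1C, 1H, 2O → 0 − 1 + 2 = +1
1 carbon (C3) meets the condition.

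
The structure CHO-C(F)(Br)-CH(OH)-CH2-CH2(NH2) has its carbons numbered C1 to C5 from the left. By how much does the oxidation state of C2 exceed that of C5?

+3

C2: 2C, 1F, 1Br → 0 + 1 + 1 = +2
C5: 1C, 2H, 1N → 0 − 2 + 1 = -1
Difference: +2 − (-1) = +3.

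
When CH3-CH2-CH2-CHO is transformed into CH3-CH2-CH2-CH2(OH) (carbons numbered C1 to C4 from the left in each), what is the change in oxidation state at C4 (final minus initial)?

Before: C4 has 1 bond to C, 1 bond to H, 2 bonds to O → oxidation state +1.
After: C4 has 1 bond to C, 2 bonds to H, 1 bond to O → oxidation state -1.
Δ = -1 − (+1) = -2, so this is a reduction at C4.

-2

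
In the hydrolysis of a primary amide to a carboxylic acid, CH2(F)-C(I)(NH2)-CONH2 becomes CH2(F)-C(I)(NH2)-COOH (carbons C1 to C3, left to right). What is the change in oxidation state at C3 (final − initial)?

Before: C3 has 1 bond to C, 2 bonds to O, 1 bond to N → oxidation state +3.
After: C3 has 1 bond to C, 3 bonds to O → oxidation state +3.
Δ = +3 − (+3) = 0, so no net redox change at C3.

0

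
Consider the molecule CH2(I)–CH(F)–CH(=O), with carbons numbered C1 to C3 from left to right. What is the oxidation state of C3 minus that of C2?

C3: 1C, 1H, 2O → 0 − 1 + 2 = +1
C2: 2C, 1H, 1F → 0 − 1 + 1 = 0
Difference: +1 − (0) = +1.

+1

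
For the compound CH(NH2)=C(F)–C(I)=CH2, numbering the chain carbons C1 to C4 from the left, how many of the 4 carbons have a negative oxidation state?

1

Bonds to more-electronegative neighbours contribute +1 each, bonds to H or metals contribute −1 each, and C–C bonds contribute 0. Tallying each carbon:
C1: 2C, 1H, 1N → 0 − 1 + 1 = 0
C2: 3C, 1F → 0 + 1 = +1
C3: 3C, 1I → 0 + 1 = +1
C4: 2C, 2H → 0 − 2 = -2
1 carbon (C4) meets the condition.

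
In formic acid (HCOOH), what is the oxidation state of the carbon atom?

+2

The carbon has one bond to H (-1), a double bond to O (2×+1 = +2), one bond to O (+1).
Oxidation state = -1 + 2 + 1 = +2.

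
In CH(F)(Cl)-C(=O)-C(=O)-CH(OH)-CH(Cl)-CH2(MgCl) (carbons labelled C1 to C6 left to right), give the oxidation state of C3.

C3 has one bond to C (0), one bond to C (0), a double bond to O (2×+1 = +2).
Oxidation state = 0 + 0 + 2 = +2.

+2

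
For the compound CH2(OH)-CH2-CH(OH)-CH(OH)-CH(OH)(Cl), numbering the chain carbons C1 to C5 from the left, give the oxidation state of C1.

Count +1 for every bond to an atom more electronegative than carbon and −1 for every bond to one less electronegative; C–C bonds are 0.
C1 has one bond to C (0), one bond to H (-1), one bond to O (+1), one bond to H (-1).
Oxidation state = 0 − 1 + 1 − 1 = -1.

-1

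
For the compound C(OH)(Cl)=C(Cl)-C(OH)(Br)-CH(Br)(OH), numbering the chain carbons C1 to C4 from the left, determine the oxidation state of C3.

+2

C3 has one bond to C (0), one bond to C (0), one bond to O (+1), one bond to Br (+1).
Oxidation state = 0 + 0 + 1 + 1 = +2.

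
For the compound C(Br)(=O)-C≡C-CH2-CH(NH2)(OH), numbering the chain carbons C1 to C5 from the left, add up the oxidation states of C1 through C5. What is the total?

Bonds to more-electronegative neighbours contribute +1 each, bonds to H or metals contribute −1 each, and C–C bonds contribute 0. Tallying each carbon:
C1: 1C, 2O, 1Br → 0 + 2 + 1 = +3
C2: 4C → 0 = 0
C3: 4C → 0 = 0
C4: 2C, 2H → 0 − 2 = -2
C5: 1C, 1H, 1O, 1N → 0 − 1 + 1 + 1 = +1
Sum = +3 + 0 + 0 − 2 + 1 = +2.

+2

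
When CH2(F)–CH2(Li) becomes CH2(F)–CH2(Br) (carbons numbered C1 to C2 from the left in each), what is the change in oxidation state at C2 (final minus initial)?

Before: C2 has 1 bond to C, 2 bonds to H, 1 bond to Li → oxidation state -3.
After: C2 has 1 bond to C, 2 bonds to H, 1 bond to Br → oxidation state -1.
Δ = -1 − (-3) = +2, so this is an oxidation at C2.

+2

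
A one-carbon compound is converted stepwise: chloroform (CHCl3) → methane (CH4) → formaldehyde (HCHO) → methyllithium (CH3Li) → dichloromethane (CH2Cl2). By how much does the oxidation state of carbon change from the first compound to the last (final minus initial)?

-2

Carbon oxidation states along the series — chloroform: +2, methane: -4, formaldehyde: 0, methyllithium: -4, dichloromethane: 0.
Net change = 0 − (+2) = -2.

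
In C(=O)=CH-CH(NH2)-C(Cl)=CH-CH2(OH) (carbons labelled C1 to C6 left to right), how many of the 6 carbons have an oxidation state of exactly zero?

1

Tallying each carbon's bonds:
C1: 2C, 2O → 0 + 2 = +2
C2: 3C, 1H → 0 − 1 = -1
C3: 2C, 1H, 1N → 0 − 1 + 1 = 0
C4: 3C, 1Cl → 0 + 1 = +1
C5: 3C, 1H → 0 − 1 = -1
C6: 1C, 2H, 1O → 0 − 2 + 1 = -1
1 carbon (C3) meets the condition.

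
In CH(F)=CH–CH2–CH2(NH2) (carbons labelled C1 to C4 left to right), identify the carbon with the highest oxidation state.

Each bond to a more electronegative atom (O, N, halogen) counts +1, each bond to a less electronegative atom (H, metal, B, Si) counts −1, and each C–C bond counts 0. Tallying each carbon:
C1: 2C, 1H, 1F → 0 − 1 + 1 = 0
C2: 3C, 1H → 0 − 1 = -1
C3: 2C, 2H → 0 − 2 = -2
C4: 1C, 2H, 1N → 0 − 2 + 1 = -1
The most oxidised carbon is C1 at 0.

C1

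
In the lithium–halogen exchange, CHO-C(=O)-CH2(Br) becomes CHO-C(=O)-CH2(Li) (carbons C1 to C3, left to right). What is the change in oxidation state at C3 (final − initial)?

-2

Before: C3 has 1 bond to C, 2 bonds to H, 1 bond to Br → oxidation state -1.
After: C3 has 1 bond to C, 2 bonds to H, 1 bond to Li → oxidation state -3.
Δ = -3 − (-1) = -2, so this is a reduction at C3.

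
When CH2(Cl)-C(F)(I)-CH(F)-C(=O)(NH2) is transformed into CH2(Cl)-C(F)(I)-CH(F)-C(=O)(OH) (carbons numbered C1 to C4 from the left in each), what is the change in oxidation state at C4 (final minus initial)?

0

Before: C4 has 1 bond to C, 2 bonds to O, 1 bond to N → oxidation state +3.
After: C4 has 1 bond to C, 3 bonds to O → oxidation state +3.
Δ = +3 − (+3) = 0, so no net redox change at C4.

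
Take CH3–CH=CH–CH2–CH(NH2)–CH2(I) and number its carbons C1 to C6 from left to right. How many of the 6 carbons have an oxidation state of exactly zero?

Tallying each carbon's bonds:
C1: 1C, 3H → 0 − 3 = -3
C2: 3C, 1H → 0 − 1 = -1
C3: 3C, 1H → 0 − 1 = -1
C4: 2C, 2H → 0 − 2 = -2
C5: 2C, 1H, 1N → 0 − 1 + 1 = 0
C6: 1C, 2H, 1I → 0 − 2 + 1 = -1
1 carbon (C5) meets the condition.

1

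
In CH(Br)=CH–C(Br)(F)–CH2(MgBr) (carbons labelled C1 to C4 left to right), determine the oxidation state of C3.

C3 has one bond to C (0), one bond to C (0), one bond to Br (+1), one bond to F (+1).
Oxidation state = 0 + 0 + 1 + 1 = +2.

+2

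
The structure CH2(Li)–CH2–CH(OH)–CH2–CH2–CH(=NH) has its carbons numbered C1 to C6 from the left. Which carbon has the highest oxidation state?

C6

Assign +1 per bond to O/N/halogen, −1 per bond to H or an electropositive element, and 0 per bond to carbon. Tallying each carbon:
C1: 1C, 2H, 1Li → 0 − 2 − 1 = -3
C2: 2C, 2H → 0 − 2 = -2
C3: 2C, 1H, 1O → 0 − 1 + 1 = 0
C4: 2C, 2H → 0 − 2 = -2
C5: 2C, 2H → 0 − 2 = -2
C6: 1C, 1H, 2N → 0 − 1 + 2 = +1
The most oxidised carbon is C6 at +1.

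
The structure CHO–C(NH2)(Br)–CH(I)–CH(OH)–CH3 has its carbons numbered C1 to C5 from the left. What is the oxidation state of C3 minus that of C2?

-2

C3: 2C, 1H, 1I → 0 − 1 + 1 = 0
C2: 2C, 1N, 1Br → 0 + 1 + 1 = +2
Difference: 0 − (+2) = -2.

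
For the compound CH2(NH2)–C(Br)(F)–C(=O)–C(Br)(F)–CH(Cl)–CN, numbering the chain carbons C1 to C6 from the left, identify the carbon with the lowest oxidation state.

Each bond to a more electronegative atom (O, N, halogen) counts +1, each bond to a less electronegative atom (H, metal, B, Si) counts −1, and each C–C bond counts 0. Tallying each carbon:
C1: 1C, 2H, 1N → 0 − 2 + 1 = -1
C2: 2C, 1F, 1Br → 0 + 1 + 1 = +2
C3: 2C, 2O → 0 + 2 = +2
C4: 2C, 1F, 1Br → 0 + 1 + 1 = +2
C5: 2C, 1H, 1Cl → 0 − 1 + 1 = 0
C6: 1C, 3N → 0 + 3 = +3
The most reduced carbon is C1 at -1.

C1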